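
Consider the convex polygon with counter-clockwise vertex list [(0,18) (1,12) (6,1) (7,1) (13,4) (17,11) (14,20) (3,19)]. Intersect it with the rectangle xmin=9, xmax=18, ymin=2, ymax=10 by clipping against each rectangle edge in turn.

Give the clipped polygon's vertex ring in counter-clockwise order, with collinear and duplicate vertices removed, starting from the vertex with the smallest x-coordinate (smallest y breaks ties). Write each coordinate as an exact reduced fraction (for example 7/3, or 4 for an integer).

Clipped polygon: [(9,2) (13,4) (115/7,10) (9,10)]

1. After x ≥ 9: [(9,2) (13,4) (17,11) (14,20) (9,215/11)]
2. After x ≤ 18: [(9,2) (13,4) (17,11) (14,20) (9,215/11)]
3. After y ≥ 2: [(9,2) (13,4) (17,11) (14,20) (9,215/11)]
4. After y ≤ 10: [(9,10) (9,2) (13,4) (115/7,10)]
5. Canonical ring: [(9,2) (13,4) (115/7,10) (9,10)]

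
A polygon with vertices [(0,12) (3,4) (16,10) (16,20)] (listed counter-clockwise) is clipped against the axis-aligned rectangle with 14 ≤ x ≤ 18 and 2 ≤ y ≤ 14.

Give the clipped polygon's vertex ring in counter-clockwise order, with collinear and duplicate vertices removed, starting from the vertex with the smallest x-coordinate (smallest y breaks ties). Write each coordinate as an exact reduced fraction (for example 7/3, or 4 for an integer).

Clipped polygon: [(14,118/13) (16,10) (16,14) (14,14)]

1. After x ≥ 14: [(14,19) (14,118/13) (16,10) (16,20)]
2. After x ≤ 18: [(14,19) (14,118/13) (16,10) (16,20)]
3. After y ≥ 2: [(14,19) (14,118/13) (16,10) (16,20)]
4. After y ≤ 14: [(14,14) (14,118/13) (16,10) (16,14)]
5. Canonical ring: [(14,118/13) (16,10) (16,14) (14,14)]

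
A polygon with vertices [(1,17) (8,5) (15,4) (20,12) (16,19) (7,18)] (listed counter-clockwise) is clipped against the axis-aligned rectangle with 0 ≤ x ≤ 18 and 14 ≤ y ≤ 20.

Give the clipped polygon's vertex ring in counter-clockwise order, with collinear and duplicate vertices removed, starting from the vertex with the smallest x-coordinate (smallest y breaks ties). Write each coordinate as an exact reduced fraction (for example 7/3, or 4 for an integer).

Clipped polygon: [(1,17) (11/4,14) (18,14) (18,31/2) (16,19) (7,18)]

1. After x ≥ 0: [(1,17) (8,5) (15,4) (20,12) (16,19) (7,18)]
2. After x ≤ 18: [(1,17) (8,5) (15,4) (18,44/5) (18,31/2) (16,19) (7,18)]
3. After y ≥ 14: [(1,17) (11/4,14) (18,14) (18,31/2) (16,19) (7,18)]
4. After y ≤ 20: [(1,17) (11/4,14) (18,14) (18,31/2) (16,19) (7,18)]
5. Canonical ring: [(1,17) (11/4,14) (18,14) (18,31/2) (16,19) (7,18)]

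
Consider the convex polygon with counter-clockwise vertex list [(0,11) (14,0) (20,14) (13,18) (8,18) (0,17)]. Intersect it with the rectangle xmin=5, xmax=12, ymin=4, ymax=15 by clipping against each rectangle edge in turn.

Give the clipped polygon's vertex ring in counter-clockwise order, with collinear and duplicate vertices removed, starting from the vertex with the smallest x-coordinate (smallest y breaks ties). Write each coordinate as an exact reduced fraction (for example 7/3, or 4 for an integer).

Clipped polygon: [(5,99/14) (98/11,4) (12,4) (12,15) (5,15)]

1. After x ≥ 5: [(5,99/14) (14,0) (20,14) (13,18) (8,18) (5,141/8)]
2. After x ≤ 12: [(5,99/14) (12,11/7) (12,18) (8,18) (5,141/8)]
3. After y ≥ 4: [(5,99/14) (98/11,4) (12,4) (12,18) (8,18) (5,141/8)]
4. After y ≤ 15: [(5,15) (5,99/14) (98/11,4) (12,4) (12,15)]
5. Canonical ring: [(5,99/14) (98/11,4) (12,4) (12,15) (5,15)]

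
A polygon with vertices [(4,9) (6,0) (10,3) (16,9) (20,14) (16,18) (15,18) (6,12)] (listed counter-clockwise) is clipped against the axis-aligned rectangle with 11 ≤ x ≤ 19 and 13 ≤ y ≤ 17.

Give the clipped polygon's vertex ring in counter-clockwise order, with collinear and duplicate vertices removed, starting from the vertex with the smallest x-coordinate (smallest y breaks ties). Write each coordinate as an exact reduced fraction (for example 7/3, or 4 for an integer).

1. After x ≥ 11: [(11,4) (16,9) (20,14) (16,18) (15,18) (11,46/3)]
2. After x ≤ 19: [(11,4) (16,9) (19,51/4) (19,15) (16,18) (15,18) (11,46/3)]
3. After y ≥ 13: [(11,13) (19,13) (19,15) (16,18) (15,18) (11,46/3)]
4. After y ≤ 17: [(11,13) (19,13) (19,15) (17,17) (27/2,17) (11,46/3)]
5. Canonical ring: [(11,13) (19,13) (19,15) (17,17) (27/2,17) (11,46/3)]

Clipped polygon: [(11,13) (19,13) (19,15) (17,17) (27/2,17) (11,46/3)]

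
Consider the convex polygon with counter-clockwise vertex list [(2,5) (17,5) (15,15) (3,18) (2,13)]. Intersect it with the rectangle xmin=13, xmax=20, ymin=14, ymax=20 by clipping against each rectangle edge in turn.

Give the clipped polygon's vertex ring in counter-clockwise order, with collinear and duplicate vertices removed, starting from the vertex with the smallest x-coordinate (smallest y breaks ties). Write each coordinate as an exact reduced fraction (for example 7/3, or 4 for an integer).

Clipped polygon: [(13,14) (76/5,14) (15,15) (13,31/2)]

1. After x ≥ 13: [(13,5) (17,5) (15,15) (13,31/2)]
2. After x ≤ 20: [(13,5) (17,5) (15,15) (13,31/2)]
3. After y ≥ 14: [(13,14) (76/5,14) (15,15) (13,31/2)]
4. After y ≤ 20: [(13,14) (76/5,14) (15,15) (13,31/2)]
5. Canonical ring: [(13,14) (76/5,14) (15,15) (13,31/2)]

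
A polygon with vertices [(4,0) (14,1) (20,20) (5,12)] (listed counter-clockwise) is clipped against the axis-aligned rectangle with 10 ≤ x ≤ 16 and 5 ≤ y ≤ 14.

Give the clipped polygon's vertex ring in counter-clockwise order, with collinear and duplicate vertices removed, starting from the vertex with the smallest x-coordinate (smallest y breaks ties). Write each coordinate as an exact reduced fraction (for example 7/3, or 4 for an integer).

Clipped polygon: [(10,5) (290/19,5) (16,22/3) (16,14) (10,14)]

1. After x ≥ 10: [(10,3/5) (14,1) (20,20) (10,44/3)]
2. After x ≤ 16: [(10,3/5) (14,1) (16,22/3) (16,268/15) (10,44/3)]
3. After y ≥ 5: [(10,5) (290/19,5) (16,22/3) (16,268/15) (10,44/3)]
4. After y ≤ 14: [(10,14) (10,5) (290/19,5) (16,22/3) (16,14)]
5. Canonical ring: [(10,5) (290/19,5) (16,22/3) (16,14) (10,14)]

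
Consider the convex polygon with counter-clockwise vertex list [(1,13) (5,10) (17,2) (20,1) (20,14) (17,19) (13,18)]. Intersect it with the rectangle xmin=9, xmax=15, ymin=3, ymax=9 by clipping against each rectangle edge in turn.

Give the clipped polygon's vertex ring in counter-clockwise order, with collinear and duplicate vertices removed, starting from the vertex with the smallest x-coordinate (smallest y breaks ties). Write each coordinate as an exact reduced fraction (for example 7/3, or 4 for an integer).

1. After x ≥ 9: [(9,49/3) (9,22/3) (17,2) (20,1) (20,14) (17,19) (13,18)]
2. After x ≤ 15: [(9,49/3) (9,22/3) (15,10/3) (15,37/2) (13,18)]
3. After y ≥ 3: [(9,49/3) (9,22/3) (15,10/3) (15,37/2) (13,18)]
4. After y ≤ 9: [(9,9) (9,22/3) (15,10/3) (15,9)]
5. Canonical ring: [(9,22/3) (15,10/3) (15,9) (9,9)]

Clipped polygon: [(9,22/3) (15,10/3) (15,9) (9,9)]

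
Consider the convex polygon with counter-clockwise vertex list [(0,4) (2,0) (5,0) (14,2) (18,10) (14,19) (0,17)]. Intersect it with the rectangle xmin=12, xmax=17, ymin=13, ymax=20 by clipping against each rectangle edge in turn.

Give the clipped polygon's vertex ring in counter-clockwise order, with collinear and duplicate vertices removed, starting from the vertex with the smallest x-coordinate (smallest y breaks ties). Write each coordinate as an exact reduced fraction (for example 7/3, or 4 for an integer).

Clipped polygon: [(12,13) (50/3,13) (14,19) (12,131/7)]

1. After x ≥ 12: [(12,14/9) (14,2) (18,10) (14,19) (12,131/7)]
2. After x ≤ 17: [(12,14/9) (14,2) (17,8) (17,49/4) (14,19) (12,131/7)]
3. After y ≥ 13: [(12,13) (50/3,13) (14,19) (12,131/7)]
4. After y ≤ 20: [(12,13) (50/3,13) (14,19) (12,131/7)]
5. Canonical ring: [(12,13) (50/3,13) (14,19) (12,131/7)]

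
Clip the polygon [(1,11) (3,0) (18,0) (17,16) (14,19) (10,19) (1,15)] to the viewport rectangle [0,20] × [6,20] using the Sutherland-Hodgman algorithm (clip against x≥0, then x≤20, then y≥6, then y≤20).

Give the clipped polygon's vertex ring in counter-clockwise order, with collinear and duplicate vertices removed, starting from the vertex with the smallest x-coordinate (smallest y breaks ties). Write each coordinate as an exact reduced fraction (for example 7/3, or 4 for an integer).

Clipped polygon: [(1,11) (21/11,6) (141/8,6) (17,16) (14,19) (10,19) (1,15)]

1. After x ≥ 0: [(1,11) (3,0) (18,0) (17,16) (14,19) (10,19) (1,15)]
2. After x ≤ 20: [(1,11) (3,0) (18,0) (17,16) (14,19) (10,19) (1,15)]
3. After y ≥ 6: [(1,11) (21/11,6) (141/8,6) (17,16) (14,19) (10,19) (1,15)]
4. After y ≤ 20: [(1,11) (21/11,6) (141/8,6) (17,16) (14,19) (10,19) (1,15)]
5. Canonical ring: [(1,11) (21/11,6) (141/8,6) (17,16) (14,19) (10,19) (1,15)]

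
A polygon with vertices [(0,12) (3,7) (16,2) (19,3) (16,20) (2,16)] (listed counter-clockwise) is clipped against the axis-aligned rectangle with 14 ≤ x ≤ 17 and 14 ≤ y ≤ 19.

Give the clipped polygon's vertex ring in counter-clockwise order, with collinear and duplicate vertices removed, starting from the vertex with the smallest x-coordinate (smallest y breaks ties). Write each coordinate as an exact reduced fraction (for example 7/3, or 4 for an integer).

Clipped polygon: [(14,14) (17,14) (17,43/3) (275/17,19) (14,19)]

1. After x ≥ 14: [(14,36/13) (16,2) (19,3) (16,20) (14,136/7)]
2. After x ≤ 17: [(14,36/13) (16,2) (17,7/3) (17,43/3) (16,20) (14,136/7)]
3. After y ≥ 14: [(14,14) (17,14) (17,43/3) (16,20) (14,136/7)]
4. After y ≤ 19: [(14,19) (14,14) (17,14) (17,43/3) (275/17,19)]
5. Canonical ring: [(14,14) (17,14) (17,43/3) (275/17,19) (14,19)]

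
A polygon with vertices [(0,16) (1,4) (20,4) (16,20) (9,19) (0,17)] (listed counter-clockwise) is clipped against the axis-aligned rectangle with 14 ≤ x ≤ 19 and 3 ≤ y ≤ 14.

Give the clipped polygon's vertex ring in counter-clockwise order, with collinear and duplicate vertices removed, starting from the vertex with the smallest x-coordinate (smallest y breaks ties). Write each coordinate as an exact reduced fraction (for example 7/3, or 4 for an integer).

1. After x ≥ 14: [(14,4) (20,4) (16,20) (14,138/7)]
2. After x ≤ 19: [(14,4) (19,4) (19,8) (16,20) (14,138/7)]
3. After y ≥ 3: [(14,4) (19,4) (19,8) (16,20) (14,138/7)]
4. After y ≤ 14: [(14,14) (14,4) (19,4) (19,8) (35/2,14)]
5. Canonical ring: [(14,4) (19,4) (19,8) (35/2,14) (14,14)]

Clipped polygon: [(14,4) (19,4) (19,8) (35/2,14) (14,14)]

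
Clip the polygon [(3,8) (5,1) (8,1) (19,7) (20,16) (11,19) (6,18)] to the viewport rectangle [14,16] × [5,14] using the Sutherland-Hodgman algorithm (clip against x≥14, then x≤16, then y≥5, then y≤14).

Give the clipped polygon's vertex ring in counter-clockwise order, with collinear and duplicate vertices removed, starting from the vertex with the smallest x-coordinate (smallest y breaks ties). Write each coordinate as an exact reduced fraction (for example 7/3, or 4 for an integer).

Clipped polygon: [(14,5) (46/3,5) (16,59/11) (16,14) (14,14)]

1. After x ≥ 14: [(14,47/11) (19,7) (20,16) (14,18)]
2. After x ≤ 16: [(14,47/11) (16,59/11) (16,52/3) (14,18)]
3. After y ≥ 5: [(14,5) (46/3,5) (16,59/11) (16,52/3) (14,18)]
4. After y ≤ 14: [(14,14) (14,5) (46/3,5) (16,59/11) (16,14)]
5. Canonical ring: [(14,5) (46/3,5) (16,59/11) (16,14) (14,14)]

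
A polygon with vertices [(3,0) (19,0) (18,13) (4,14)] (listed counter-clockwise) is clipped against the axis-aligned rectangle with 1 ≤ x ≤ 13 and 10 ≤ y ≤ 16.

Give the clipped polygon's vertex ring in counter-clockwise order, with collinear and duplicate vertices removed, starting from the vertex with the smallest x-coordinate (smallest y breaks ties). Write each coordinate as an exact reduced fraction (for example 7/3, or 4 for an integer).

1. After x ≥ 1: [(3,0) (19,0) (18,13) (4,14)]
2. After x ≤ 13: [(3,0) (13,0) (13,187/14) (4,14)]
3. After y ≥ 10: [(26/7,10) (13,10) (13,187/14) (4,14)]
4. After y ≤ 16: [(26/7,10) (13,10) (13,187/14) (4,14)]
5. Canonical ring: [(26/7,10) (13,10) (13,187/14) (4,14)]

Clipped polygon: [(26/7,10) (13,10) (13,187/14) (4,14)]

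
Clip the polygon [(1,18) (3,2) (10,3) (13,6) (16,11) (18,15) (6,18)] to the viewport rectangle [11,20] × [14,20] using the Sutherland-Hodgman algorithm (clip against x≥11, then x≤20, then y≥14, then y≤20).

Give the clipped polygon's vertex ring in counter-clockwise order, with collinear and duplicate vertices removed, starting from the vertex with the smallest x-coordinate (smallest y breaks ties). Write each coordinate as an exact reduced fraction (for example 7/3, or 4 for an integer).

1. After x ≥ 11: [(11,4) (13,6) (16,11) (18,15) (11,67/4)]
2. After x ≤ 20: [(11,4) (13,6) (16,11) (18,15) (11,67/4)]
3. After y ≥ 14: [(11,14) (35/2,14) (18,15) (11,67/4)]
4. After y ≤ 20: [(11,14) (35/2,14) (18,15) (11,67/4)]
5. Canonical ring: [(11,14) (35/2,14) (18,15) (11,67/4)]

Clipped polygon: [(11,14) (35/2,14) (18,15) (11,67/4)]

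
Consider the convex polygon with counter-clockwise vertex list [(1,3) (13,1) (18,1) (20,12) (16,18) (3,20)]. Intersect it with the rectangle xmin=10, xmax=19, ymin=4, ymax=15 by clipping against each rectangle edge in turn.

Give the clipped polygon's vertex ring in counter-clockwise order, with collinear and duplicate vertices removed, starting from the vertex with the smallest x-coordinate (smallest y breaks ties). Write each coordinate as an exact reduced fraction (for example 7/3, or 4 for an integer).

1. After x ≥ 10: [(10,3/2) (13,1) (18,1) (20,12) (16,18) (10,246/13)]
2. After x ≤ 19: [(10,3/2) (13,1) (18,1) (19,13/2) (19,27/2) (16,18) (10,246/13)]
3. After y ≥ 4: [(10,4) (204/11,4) (19,13/2) (19,27/2) (16,18) (10,246/13)]
4. After y ≤ 15: [(10,15) (10,4) (204/11,4) (19,13/2) (19,27/2) (18,15)]
5. Canonical ring: [(10,4) (204/11,4) (19,13/2) (19,27/2) (18,15) (10,15)]

Clipped polygon: [(10,4) (204/11,4) (19,13/2) (19,27/2) (18,15) (10,15)]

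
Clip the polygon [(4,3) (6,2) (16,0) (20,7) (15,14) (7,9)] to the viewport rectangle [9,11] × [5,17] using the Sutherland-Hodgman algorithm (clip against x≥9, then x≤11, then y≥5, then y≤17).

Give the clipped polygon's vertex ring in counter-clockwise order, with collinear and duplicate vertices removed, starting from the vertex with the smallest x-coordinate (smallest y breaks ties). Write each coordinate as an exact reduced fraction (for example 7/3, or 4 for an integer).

Clipped polygon: [(9,5) (11,5) (11,23/2) (9,41/4)]

1. After x ≥ 9: [(9,7/5) (16,0) (20,7) (15,14) (9,41/4)]
2. After x ≤ 11: [(9,7/5) (11,1) (11,23/2) (9,41/4)]
3. After y ≥ 5: [(9,5) (11,5) (11,23/2) (9,41/4)]
4. After y ≤ 17: [(9,5) (11,5) (11,23/2) (9,41/4)]
5. Canonical ring: [(9,5) (11,5) (11,23/2) (9,41/4)]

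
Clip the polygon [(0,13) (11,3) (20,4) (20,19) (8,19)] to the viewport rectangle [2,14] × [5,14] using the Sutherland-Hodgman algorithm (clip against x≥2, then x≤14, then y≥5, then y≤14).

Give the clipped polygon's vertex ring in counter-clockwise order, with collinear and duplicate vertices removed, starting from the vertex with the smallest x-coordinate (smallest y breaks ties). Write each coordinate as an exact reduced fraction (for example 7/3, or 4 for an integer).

1. After x ≥ 2: [(2,29/2) (2,123/11) (11,3) (20,4) (20,19) (8,19)]
2. After x ≤ 14: [(2,29/2) (2,123/11) (11,3) (14,10/3) (14,19) (8,19)]
3. After y ≥ 5: [(2,29/2) (2,123/11) (44/5,5) (14,5) (14,19) (8,19)]
4. After y ≤ 14: [(2,14) (2,123/11) (44/5,5) (14,5) (14,14)]
5. Canonical ring: [(2,123/11) (44/5,5) (14,5) (14,14) (2,14)]

Clipped polygon: [(2,123/11) (44/5,5) (14,5) (14,14) (2,14)]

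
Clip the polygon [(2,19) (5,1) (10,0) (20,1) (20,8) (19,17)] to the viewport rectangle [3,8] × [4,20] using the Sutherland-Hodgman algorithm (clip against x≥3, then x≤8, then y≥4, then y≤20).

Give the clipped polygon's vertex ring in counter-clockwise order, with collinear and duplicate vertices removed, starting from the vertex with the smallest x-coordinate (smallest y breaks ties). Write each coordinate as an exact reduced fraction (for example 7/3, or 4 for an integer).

Clipped polygon: [(3,13) (9/2,4) (8,4) (8,311/17) (3,321/17)]

1. After x ≥ 3: [(3,321/17) (3,13) (5,1) (10,0) (20,1) (20,8) (19,17)]
2. After x ≤ 8: [(8,311/17) (3,321/17) (3,13) (5,1) (8,2/5)]
3. After y ≥ 4: [(8,4) (8,311/17) (3,321/17) (3,13) (9/2,4)]
4. After y ≤ 20: [(8,4) (8,311/17) (3,321/17) (3,13) (9/2,4)]
5. Canonical ring: [(3,13) (9/2,4) (8,4) (8,311/17) (3,321/17)]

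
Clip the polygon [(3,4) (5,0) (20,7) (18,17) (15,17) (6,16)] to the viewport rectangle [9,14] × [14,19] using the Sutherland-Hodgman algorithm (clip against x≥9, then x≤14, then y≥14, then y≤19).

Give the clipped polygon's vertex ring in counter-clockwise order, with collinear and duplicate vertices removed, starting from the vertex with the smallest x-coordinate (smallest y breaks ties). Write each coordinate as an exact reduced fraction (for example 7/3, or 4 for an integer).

1. After x ≥ 9: [(9,28/15) (20,7) (18,17) (15,17) (9,49/3)]
2. After x ≤ 14: [(9,28/15) (14,21/5) (14,152/9) (9,49/3)]
3. After y ≥ 14: [(9,14) (14,14) (14,152/9) (9,49/3)]
4. After y ≤ 19: [(9,14) (14,14) (14,152/9) (9,49/3)]
5. Canonical ring: [(9,14) (14,14) (14,152/9) (9,49/3)]

Clipped polygon: [(9,14) (14,14) (14,152/9) (9,49/3)]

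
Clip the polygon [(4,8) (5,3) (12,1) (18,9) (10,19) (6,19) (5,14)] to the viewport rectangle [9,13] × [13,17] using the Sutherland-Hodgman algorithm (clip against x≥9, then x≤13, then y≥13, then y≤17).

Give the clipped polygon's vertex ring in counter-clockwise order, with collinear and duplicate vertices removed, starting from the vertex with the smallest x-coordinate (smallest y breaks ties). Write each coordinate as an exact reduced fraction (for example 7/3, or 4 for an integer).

Clipped polygon: [(9,13) (13,13) (13,61/4) (58/5,17) (9,17)]

1. After x ≥ 9: [(9,13/7) (12,1) (18,9) (10,19) (9,19)]
2. After x ≤ 13: [(9,13/7) (12,1) (13,7/3) (13,61/4) (10,19) (9,19)]
3. After y ≥ 13: [(9,13) (13,13) (13,61/4) (10,19) (9,19)]
4. After y ≤ 17: [(9,17) (9,13) (13,13) (13,61/4) (58/5,17)]
5. Canonical ring: [(9,13) (13,13) (13,61/4) (58/5,17) (9,17)]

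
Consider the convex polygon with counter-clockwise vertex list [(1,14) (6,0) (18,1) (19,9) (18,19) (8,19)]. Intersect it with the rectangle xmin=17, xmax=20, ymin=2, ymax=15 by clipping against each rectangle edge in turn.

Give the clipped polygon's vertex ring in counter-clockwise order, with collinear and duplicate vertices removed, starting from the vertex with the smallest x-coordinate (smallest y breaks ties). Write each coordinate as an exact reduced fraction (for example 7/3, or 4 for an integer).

1. After x ≥ 17: [(17,11/12) (18,1) (19,9) (18,19) (17,19)]
2. After x ≤ 20: [(17,11/12) (18,1) (19,9) (18,19) (17,19)]
3. After y ≥ 2: [(17,2) (145/8,2) (19,9) (18,19) (17,19)]
4. After y ≤ 15: [(17,15) (17,2) (145/8,2) (19,9) (92/5,15)]
5. Canonical ring: [(17,2) (145/8,2) (19,9) (92/5,15) (17,15)]

Clipped polygon: [(17,2) (145/8,2) (19,9) (92/5,15) (17,15)]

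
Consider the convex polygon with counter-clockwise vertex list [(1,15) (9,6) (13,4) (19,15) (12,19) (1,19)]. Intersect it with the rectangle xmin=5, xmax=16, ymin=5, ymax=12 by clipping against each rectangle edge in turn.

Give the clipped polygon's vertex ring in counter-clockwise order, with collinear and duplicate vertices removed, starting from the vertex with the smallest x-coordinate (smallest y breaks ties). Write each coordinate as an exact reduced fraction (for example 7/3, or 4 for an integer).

Clipped polygon: [(5,21/2) (9,6) (11,5) (149/11,5) (16,19/2) (16,12) (5,12)]

1. After x ≥ 5: [(5,21/2) (9,6) (13,4) (19,15) (12,19) (5,19)]
2. After x ≤ 16: [(5,21/2) (9,6) (13,4) (16,19/2) (16,117/7) (12,19) (5,19)]
3. After y ≥ 5: [(5,21/2) (9,6) (11,5) (149/11,5) (16,19/2) (16,117/7) (12,19) (5,19)]
4. After y ≤ 12: [(5,12) (5,21/2) (9,6) (11,5) (149/11,5) (16,19/2) (16,12)]
5. Canonical ring: [(5,21/2) (9,6) (11,5) (149/11,5) (16,19/2) (16,12) (5,12)]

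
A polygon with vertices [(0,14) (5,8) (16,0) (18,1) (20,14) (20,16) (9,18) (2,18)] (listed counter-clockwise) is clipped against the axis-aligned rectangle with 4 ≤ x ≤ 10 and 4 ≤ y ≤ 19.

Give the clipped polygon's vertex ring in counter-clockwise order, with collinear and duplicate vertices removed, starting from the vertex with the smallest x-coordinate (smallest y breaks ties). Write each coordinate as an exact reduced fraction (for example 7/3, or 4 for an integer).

1. After x ≥ 4: [(4,46/5) (5,8) (16,0) (18,1) (20,14) (20,16) (9,18) (4,18)]
2. After x ≤ 10: [(4,46/5) (5,8) (10,48/11) (10,196/11) (9,18) (4,18)]
3. After y ≥ 4: [(4,46/5) (5,8) (10,48/11) (10,196/11) (9,18) (4,18)]
4. After y ≤ 19: [(4,46/5) (5,8) (10,48/11) (10,196/11) (9,18) (4,18)]
5. Canonical ring: [(4,46/5) (5,8) (10,48/11) (10,196/11) (9,18) (4,18)]

Clipped polygon: [(4,46/5) (5,8) (10,48/11) (10,196/11) (9,18) (4,18)]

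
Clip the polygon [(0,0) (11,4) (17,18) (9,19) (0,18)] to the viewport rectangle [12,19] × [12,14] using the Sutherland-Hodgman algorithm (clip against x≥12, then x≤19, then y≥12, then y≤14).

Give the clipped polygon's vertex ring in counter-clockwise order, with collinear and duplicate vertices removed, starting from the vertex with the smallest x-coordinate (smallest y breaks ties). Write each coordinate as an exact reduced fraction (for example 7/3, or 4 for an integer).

Clipped polygon: [(12,12) (101/7,12) (107/7,14) (12,14)]

1. After x ≥ 12: [(12,19/3) (17,18) (12,149/8)]
2. After x ≤ 19: [(12,19/3) (17,18) (12,149/8)]
3. After y ≥ 12: [(12,12) (101/7,12) (17,18) (12,149/8)]
4. After y ≤ 14: [(12,14) (12,12) (101/7,12) (107/7,14)]
5. Canonical ring: [(12,12) (101/7,12) (107/7,14) (12,14)]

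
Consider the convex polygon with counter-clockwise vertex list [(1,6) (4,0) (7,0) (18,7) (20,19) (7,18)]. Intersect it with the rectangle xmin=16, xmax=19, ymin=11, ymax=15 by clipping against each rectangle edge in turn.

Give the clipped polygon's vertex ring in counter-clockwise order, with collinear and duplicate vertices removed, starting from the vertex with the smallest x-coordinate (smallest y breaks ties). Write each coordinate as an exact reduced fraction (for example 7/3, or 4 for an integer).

1. After x ≥ 16: [(16,63/11) (18,7) (20,19) (16,243/13)]
2. After x ≤ 19: [(16,63/11) (18,7) (19,13) (19,246/13) (16,243/13)]
3. After y ≥ 11: [(16,11) (56/3,11) (19,13) (19,246/13) (16,243/13)]
4. After y ≤ 15: [(16,15) (16,11) (56/3,11) (19,13) (19,15)]
5. Canonical ring: [(16,11) (56/3,11) (19,13) (19,15) (16,15)]

Clipped polygon: [(16,11) (56/3,11) (19,13) (19,15) (16,15)]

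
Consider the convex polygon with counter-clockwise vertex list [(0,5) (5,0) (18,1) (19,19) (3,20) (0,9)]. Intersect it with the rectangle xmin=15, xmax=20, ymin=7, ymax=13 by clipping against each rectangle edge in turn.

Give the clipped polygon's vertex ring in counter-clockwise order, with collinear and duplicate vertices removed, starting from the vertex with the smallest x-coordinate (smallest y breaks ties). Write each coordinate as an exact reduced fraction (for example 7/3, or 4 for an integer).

1. After x ≥ 15: [(15,10/13) (18,1) (19,19) (15,77/4)]
2. After x ≤ 20: [(15,10/13) (18,1) (19,19) (15,77/4)]
3. After y ≥ 7: [(15,7) (55/3,7) (19,19) (15,77/4)]
4. After y ≤ 13: [(15,13) (15,7) (55/3,7) (56/3,13)]
5. Canonical ring: [(15,7) (55/3,7) (56/3,13) (15,13)]

Clipped polygon: [(15,7) (55/3,7) (56/3,13) (15,13)]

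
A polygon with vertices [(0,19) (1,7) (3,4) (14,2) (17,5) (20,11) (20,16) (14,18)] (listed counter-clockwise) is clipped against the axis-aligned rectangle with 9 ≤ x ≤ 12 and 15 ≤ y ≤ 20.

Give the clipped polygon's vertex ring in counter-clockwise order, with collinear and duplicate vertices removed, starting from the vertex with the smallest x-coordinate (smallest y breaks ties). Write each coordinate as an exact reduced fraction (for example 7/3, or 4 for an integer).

Clipped polygon: [(9,15) (12,15) (12,127/7) (9,257/14)]

1. After x ≥ 9: [(9,257/14) (9,32/11) (14,2) (17,5) (20,11) (20,16) (14,18)]
2. After x ≤ 12: [(12,127/7) (9,257/14) (9,32/11) (12,26/11)]
3. After y ≥ 15: [(12,15) (12,127/7) (9,257/14) (9,15)]
4. After y ≤ 20: [(12,15) (12,127/7) (9,257/14) (9,15)]
5. Canonical ring: [(9,15) (12,15) (12,127/7) (9,257/14)]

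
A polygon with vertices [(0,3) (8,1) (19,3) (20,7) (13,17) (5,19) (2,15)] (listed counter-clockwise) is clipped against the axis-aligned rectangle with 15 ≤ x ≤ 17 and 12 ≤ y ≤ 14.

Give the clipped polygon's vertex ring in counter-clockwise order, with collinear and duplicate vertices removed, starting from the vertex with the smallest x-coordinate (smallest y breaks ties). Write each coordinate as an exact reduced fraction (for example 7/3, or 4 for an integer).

Clipped polygon: [(15,12) (33/2,12) (151/10,14) (15,14)]

1. After x ≥ 15: [(15,25/11) (19,3) (20,7) (15,99/7)]
2. After x ≤ 17: [(15,25/11) (17,29/11) (17,79/7) (15,99/7)]
3. After y ≥ 12: [(15,12) (33/2,12) (15,99/7)]
4. After y ≤ 14: [(15,14) (15,12) (33/2,12) (151/10,14)]
5. Canonical ring: [(15,12) (33/2,12) (151/10,14) (15,14)]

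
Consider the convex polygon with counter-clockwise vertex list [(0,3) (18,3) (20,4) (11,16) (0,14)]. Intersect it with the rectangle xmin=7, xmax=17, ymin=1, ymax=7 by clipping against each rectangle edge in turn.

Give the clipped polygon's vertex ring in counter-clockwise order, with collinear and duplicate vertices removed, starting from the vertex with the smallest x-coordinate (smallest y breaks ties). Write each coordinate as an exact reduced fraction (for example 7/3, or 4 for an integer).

Clipped polygon: [(7,3) (17,3) (17,7) (7,7)]

1. After x ≥ 7: [(7,3) (18,3) (20,4) (11,16) (7,168/11)]
2. After x ≤ 17: [(7,3) (17,3) (17,8) (11,16) (7,168/11)]
3. After y ≥ 1: [(7,3) (17,3) (17,8) (11,16) (7,168/11)]
4. After y ≤ 7: [(7,7) (7,3) (17,3) (17,7)]
5. Canonical ring: [(7,3) (17,3) (17,7) (7,7)]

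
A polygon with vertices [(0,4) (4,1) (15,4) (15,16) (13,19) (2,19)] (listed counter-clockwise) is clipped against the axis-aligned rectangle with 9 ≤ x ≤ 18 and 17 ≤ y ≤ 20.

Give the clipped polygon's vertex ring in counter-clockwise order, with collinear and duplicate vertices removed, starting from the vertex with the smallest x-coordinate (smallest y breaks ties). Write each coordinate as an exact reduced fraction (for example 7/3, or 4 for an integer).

1. After x ≥ 9: [(9,26/11) (15,4) (15,16) (13,19) (9,19)]
2. After x ≤ 18: [(9,26/11) (15,4) (15,16) (13,19) (9,19)]
3. After y ≥ 17: [(9,17) (43/3,17) (13,19) (9,19)]
4. After y ≤ 20: [(9,17) (43/3,17) (13,19) (9,19)]
5. Canonical ring: [(9,17) (43/3,17) (13,19) (9,19)]

Clipped polygon: [(9,17) (43/3,17) (13,19) (9,19)]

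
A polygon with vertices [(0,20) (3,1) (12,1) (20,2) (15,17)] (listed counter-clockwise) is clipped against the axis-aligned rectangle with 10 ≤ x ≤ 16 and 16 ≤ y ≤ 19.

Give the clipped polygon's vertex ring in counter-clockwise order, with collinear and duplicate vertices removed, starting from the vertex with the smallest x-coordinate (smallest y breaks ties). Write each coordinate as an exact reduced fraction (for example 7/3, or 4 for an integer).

Clipped polygon: [(10,16) (46/3,16) (15,17) (10,18)]

1. After x ≥ 10: [(10,18) (10,1) (12,1) (20,2) (15,17)]
2. After x ≤ 16: [(10,18) (10,1) (12,1) (16,3/2) (16,14) (15,17)]
3. After y ≥ 16: [(10,18) (10,16) (46/3,16) (15,17)]
4. After y ≤ 19: [(10,18) (10,16) (46/3,16) (15,17)]
5. Canonical ring: [(10,16) (46/3,16) (15,17) (10,18)]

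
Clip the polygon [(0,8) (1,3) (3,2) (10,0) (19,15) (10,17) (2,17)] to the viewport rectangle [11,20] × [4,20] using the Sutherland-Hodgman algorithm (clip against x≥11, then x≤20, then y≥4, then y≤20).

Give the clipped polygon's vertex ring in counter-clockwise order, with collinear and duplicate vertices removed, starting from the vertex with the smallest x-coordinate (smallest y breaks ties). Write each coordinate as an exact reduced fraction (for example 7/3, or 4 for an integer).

Clipped polygon: [(11,4) (62/5,4) (19,15) (11,151/9)]

1. After x ≥ 11: [(11,5/3) (19,15) (11,151/9)]
2. After x ≤ 20: [(11,5/3) (19,15) (11,151/9)]
3. After y ≥ 4: [(11,4) (62/5,4) (19,15) (11,151/9)]
4. After y ≤ 20: [(11,4) (62/5,4) (19,15) (11,151/9)]
5. Canonical ring: [(11,4) (62/5,4) (19,15) (11,151/9)]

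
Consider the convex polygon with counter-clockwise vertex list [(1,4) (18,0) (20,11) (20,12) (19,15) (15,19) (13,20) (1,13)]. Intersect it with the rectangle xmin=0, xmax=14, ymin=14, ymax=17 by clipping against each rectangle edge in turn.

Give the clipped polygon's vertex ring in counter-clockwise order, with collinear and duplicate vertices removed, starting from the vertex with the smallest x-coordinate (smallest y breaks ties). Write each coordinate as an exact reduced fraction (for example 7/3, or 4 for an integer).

Clipped polygon: [(19/7,14) (14,14) (14,17) (55/7,17)]

1. After x ≥ 0: [(1,4) (18,0) (20,11) (20,12) (19,15) (15,19) (13,20) (1,13)]
2. After x ≤ 14: [(1,4) (14,16/17) (14,39/2) (13,20) (1,13)]
3. After y ≥ 14: [(14,14) (14,39/2) (13,20) (19/7,14)]
4. After y ≤ 17: [(14,14) (14,17) (55/7,17) (19/7,14)]
5. Canonical ring: [(19/7,14) (14,14) (14,17) (55/7,17)]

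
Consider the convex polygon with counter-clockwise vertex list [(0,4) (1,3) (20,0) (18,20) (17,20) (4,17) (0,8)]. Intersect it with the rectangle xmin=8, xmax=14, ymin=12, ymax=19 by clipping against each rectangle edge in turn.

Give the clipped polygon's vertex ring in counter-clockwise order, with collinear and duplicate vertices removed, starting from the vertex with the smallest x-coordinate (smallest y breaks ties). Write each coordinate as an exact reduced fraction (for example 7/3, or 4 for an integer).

1. After x ≥ 8: [(8,36/19) (20,0) (18,20) (17,20) (8,233/13)]
2. After x ≤ 14: [(8,36/19) (14,18/19) (14,251/13) (8,233/13)]
3. After y ≥ 12: [(8,12) (14,12) (14,251/13) (8,233/13)]
4. After y ≤ 19: [(8,12) (14,12) (14,19) (38/3,19) (8,233/13)]
5. Canonical ring: [(8,12) (14,12) (14,19) (38/3,19) (8,233/13)]

Clipped polygon: [(8,12) (14,12) (14,19) (38/3,19) (8,233/13)]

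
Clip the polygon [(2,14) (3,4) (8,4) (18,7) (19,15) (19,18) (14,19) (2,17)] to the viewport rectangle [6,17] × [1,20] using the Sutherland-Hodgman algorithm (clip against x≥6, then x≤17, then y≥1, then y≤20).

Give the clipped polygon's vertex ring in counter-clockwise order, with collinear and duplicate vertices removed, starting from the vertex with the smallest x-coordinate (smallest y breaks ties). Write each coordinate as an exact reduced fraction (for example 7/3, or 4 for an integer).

1. After x ≥ 6: [(6,4) (8,4) (18,7) (19,15) (19,18) (14,19) (6,53/3)]
2. After x ≤ 17: [(6,4) (8,4) (17,67/10) (17,92/5) (14,19) (6,53/3)]
3. After y ≥ 1: [(6,4) (8,4) (17,67/10) (17,92/5) (14,19) (6,53/3)]
4. After y ≤ 20: [(6,4) (8,4) (17,67/10) (17,92/5) (14,19) (6,53/3)]
5. Canonical ring: [(6,4) (8,4) (17,67/10) (17,92/5) (14,19) (6,53/3)]

Clipped polygon: [(6,4) (8,4) (17,67/10) (17,92/5) (14,19) (6,53/3)]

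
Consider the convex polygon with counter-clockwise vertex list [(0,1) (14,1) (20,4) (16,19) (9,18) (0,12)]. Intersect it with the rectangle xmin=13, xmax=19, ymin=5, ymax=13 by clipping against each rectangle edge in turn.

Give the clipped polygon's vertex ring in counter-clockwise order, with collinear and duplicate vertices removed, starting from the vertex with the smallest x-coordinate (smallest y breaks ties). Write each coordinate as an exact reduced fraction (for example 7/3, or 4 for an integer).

Clipped polygon: [(13,5) (19,5) (19,31/4) (88/5,13) (13,13)]

1. After x ≥ 13: [(13,1) (14,1) (20,4) (16,19) (13,130/7)]
2. After x ≤ 19: [(13,1) (14,1) (19,7/2) (19,31/4) (16,19) (13,130/7)]
3. After y ≥ 5: [(13,5) (19,5) (19,31/4) (16,19) (13,130/7)]
4. After y ≤ 13: [(13,13) (13,5) (19,5) (19,31/4) (88/5,13)]
5. Canonical ring: [(13,5) (19,5) (19,31/4) (88/5,13) (13,13)]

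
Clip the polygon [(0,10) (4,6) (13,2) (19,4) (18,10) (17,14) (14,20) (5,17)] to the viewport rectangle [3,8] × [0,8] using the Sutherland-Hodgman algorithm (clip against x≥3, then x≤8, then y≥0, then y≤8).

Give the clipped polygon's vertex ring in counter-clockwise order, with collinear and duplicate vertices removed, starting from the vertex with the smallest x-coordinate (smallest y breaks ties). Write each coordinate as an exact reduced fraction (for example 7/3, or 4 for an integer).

1. After x ≥ 3: [(3,71/5) (3,7) (4,6) (13,2) (19,4) (18,10) (17,14) (14,20) (5,17)]
2. After x ≤ 8: [(3,71/5) (3,7) (4,6) (8,38/9) (8,18) (5,17)]
3. After y ≥ 0: [(3,71/5) (3,7) (4,6) (8,38/9) (8,18) (5,17)]
4. After y ≤ 8: [(3,8) (3,7) (4,6) (8,38/9) (8,8)]
5. Canonical ring: [(3,7) (4,6) (8,38/9) (8,8) (3,8)]

Clipped polygon: [(3,7) (4,6) (8,38/9) (8,8) (3,8)]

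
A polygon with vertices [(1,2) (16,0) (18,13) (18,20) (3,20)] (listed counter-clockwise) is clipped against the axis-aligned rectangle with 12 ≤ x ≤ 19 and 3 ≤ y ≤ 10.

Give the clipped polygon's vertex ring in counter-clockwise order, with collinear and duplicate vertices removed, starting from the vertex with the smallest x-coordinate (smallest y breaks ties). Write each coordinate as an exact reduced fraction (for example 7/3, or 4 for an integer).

1. After x ≥ 12: [(12,8/15) (16,0) (18,13) (18,20) (12,20)]
2. After x ≤ 19: [(12,8/15) (16,0) (18,13) (18,20) (12,20)]
3. After y ≥ 3: [(12,3) (214/13,3) (18,13) (18,20) (12,20)]
4. After y ≤ 10: [(12,10) (12,3) (214/13,3) (228/13,10)]
5. Canonical ring: [(12,3) (214/13,3) (228/13,10) (12,10)]

Clipped polygon: [(12,3) (214/13,3) (228/13,10) (12,10)]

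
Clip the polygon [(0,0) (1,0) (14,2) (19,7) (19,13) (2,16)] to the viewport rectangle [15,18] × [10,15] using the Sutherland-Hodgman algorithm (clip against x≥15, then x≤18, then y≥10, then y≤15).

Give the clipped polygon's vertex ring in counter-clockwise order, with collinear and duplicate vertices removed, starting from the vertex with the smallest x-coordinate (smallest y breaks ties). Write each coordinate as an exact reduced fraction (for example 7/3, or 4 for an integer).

1. After x ≥ 15: [(15,3) (19,7) (19,13) (15,233/17)]
2. After x ≤ 18: [(15,3) (18,6) (18,224/17) (15,233/17)]
3. After y ≥ 10: [(15,10) (18,10) (18,224/17) (15,233/17)]
4. After y ≤ 15: [(15,10) (18,10) (18,224/17) (15,233/17)]
5. Canonical ring: [(15,10) (18,10) (18,224/17) (15,233/17)]

Clipped polygon: [(15,10) (18,10) (18,224/17) (15,233/17)]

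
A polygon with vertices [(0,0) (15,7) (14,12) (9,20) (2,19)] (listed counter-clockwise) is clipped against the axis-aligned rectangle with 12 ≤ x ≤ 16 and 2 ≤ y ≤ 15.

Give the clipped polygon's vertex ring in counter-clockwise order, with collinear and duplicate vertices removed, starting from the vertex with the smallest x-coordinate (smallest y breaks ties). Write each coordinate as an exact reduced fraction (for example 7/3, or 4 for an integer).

Clipped polygon: [(12,28/5) (15,7) (14,12) (97/8,15) (12,15)]

1. After x ≥ 12: [(12,28/5) (15,7) (14,12) (12,76/5)]
2. After x ≤ 16: [(12,28/5) (15,7) (14,12) (12,76/5)]
3. After y ≥ 2: [(12,28/5) (15,7) (14,12) (12,76/5)]
4. After y ≤ 15: [(12,15) (12,28/5) (15,7) (14,12) (97/8,15)]
5. Canonical ring: [(12,28/5) (15,7) (14,12) (97/8,15) (12,15)]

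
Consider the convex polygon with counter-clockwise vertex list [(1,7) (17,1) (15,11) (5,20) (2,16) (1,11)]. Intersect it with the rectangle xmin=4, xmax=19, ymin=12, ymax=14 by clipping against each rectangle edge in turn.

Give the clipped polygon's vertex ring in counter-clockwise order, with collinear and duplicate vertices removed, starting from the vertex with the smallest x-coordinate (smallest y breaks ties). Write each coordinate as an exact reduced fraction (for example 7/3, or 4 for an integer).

1. After x ≥ 4: [(4,47/8) (17,1) (15,11) (5,20) (4,56/3)]
2. After x ≤ 19: [(4,47/8) (17,1) (15,11) (5,20) (4,56/3)]
3. After y ≥ 12: [(4,12) (125/9,12) (5,20) (4,56/3)]
4. After y ≤ 14: [(4,14) (4,12) (125/9,12) (35/3,14)]
5. Canonical ring: [(4,12) (125/9,12) (35/3,14) (4,14)]

Clipped polygon: [(4,12) (125/9,12) (35/3,14) (4,14)]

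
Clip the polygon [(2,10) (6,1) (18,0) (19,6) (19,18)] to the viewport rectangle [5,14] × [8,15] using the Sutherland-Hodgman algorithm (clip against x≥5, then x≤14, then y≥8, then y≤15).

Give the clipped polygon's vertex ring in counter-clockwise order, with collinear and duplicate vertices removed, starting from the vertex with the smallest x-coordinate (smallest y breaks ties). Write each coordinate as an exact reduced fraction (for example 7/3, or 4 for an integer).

1. After x ≥ 5: [(5,194/17) (5,13/4) (6,1) (18,0) (19,6) (19,18)]
2. After x ≤ 14: [(14,266/17) (5,194/17) (5,13/4) (6,1) (14,1/3)]
3. After y ≥ 8: [(14,8) (14,266/17) (5,194/17) (5,8)]
4. After y ≤ 15: [(14,8) (14,15) (101/8,15) (5,194/17) (5,8)]
5. Canonical ring: [(5,8) (14,8) (14,15) (101/8,15) (5,194/17)]

Clipped polygon: [(5,8) (14,8) (14,15) (101/8,15) (5,194/17)]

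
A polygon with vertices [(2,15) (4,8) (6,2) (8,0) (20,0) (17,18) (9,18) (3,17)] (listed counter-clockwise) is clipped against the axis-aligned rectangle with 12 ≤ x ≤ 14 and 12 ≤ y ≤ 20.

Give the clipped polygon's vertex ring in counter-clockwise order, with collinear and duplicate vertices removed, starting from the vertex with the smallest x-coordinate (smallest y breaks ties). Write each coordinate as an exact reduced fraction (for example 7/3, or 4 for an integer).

1. After x ≥ 12: [(12,0) (20,0) (17,18) (12,18)]
2. After x ≤ 14: [(12,0) (14,0) (14,18) (12,18)]
3. After y ≥ 12: [(12,12) (14,12) (14,18) (12,18)]
4. After y ≤ 20: [(12,12) (14,12) (14,18) (12,18)]
5. Canonical ring: [(12,12) (14,12) (14,18) (12,18)]

Clipped polygon: [(12,12) (14,12) (14,18) (12,18)]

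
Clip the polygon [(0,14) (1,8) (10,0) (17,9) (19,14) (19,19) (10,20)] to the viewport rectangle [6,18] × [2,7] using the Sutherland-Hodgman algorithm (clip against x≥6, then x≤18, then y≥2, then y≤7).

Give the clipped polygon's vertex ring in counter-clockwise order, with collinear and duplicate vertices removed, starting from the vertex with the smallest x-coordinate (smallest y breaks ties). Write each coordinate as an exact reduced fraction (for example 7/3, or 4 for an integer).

Clipped polygon: [(6,32/9) (31/4,2) (104/9,2) (139/9,7) (6,7)]

1. After x ≥ 6: [(6,88/5) (6,32/9) (10,0) (17,9) (19,14) (19,19) (10,20)]
2. After x ≤ 18: [(6,88/5) (6,32/9) (10,0) (17,9) (18,23/2) (18,172/9) (10,20)]
3. After y ≥ 2: [(6,88/5) (6,32/9) (31/4,2) (104/9,2) (17,9) (18,23/2) (18,172/9) (10,20)]
4. After y ≤ 7: [(6,7) (6,32/9) (31/4,2) (104/9,2) (139/9,7)]
5. Canonical ring: [(6,32/9) (31/4,2) (104/9,2) (139/9,7) (6,7)]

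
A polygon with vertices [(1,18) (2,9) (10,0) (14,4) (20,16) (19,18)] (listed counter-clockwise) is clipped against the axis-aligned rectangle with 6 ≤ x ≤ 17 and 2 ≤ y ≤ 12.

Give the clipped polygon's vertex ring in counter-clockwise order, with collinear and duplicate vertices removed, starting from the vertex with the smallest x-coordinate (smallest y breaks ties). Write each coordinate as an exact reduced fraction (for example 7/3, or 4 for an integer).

Clipped polygon: [(6,9/2) (74/9,2) (12,2) (14,4) (17,10) (17,12) (6,12)]

1. After x ≥ 6: [(6,18) (6,9/2) (10,0) (14,4) (20,16) (19,18)]
2. After x ≤ 17: [(17,18) (6,18) (6,9/2) (10,0) (14,4) (17,10)]
3. After y ≥ 2: [(17,18) (6,18) (6,9/2) (74/9,2) (12,2) (14,4) (17,10)]
4. After y ≤ 12: [(17,12) (6,12) (6,9/2) (74/9,2) (12,2) (14,4) (17,10)]
5. Canonical ring: [(6,9/2) (74/9,2) (12,2) (14,4) (17,10) (17,12) (6,12)]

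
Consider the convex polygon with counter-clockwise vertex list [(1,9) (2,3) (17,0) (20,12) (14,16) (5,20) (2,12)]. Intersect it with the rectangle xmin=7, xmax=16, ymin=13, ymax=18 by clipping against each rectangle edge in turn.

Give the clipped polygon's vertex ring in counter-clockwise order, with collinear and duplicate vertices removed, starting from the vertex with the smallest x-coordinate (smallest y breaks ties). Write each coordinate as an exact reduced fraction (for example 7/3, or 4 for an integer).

Clipped polygon: [(7,13) (16,13) (16,44/3) (14,16) (19/2,18) (7,18)]

1. After x ≥ 7: [(7,2) (17,0) (20,12) (14,16) (7,172/9)]
2. After x ≤ 16: [(7,2) (16,1/5) (16,44/3) (14,16) (7,172/9)]
3. After y ≥ 13: [(7,13) (16,13) (16,44/3) (14,16) (7,172/9)]
4. After y ≤ 18: [(7,18) (7,13) (16,13) (16,44/3) (14,16) (19/2,18)]
5. Canonical ring: [(7,13) (16,13) (16,44/3) (14,16) (19/2,18) (7,18)]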